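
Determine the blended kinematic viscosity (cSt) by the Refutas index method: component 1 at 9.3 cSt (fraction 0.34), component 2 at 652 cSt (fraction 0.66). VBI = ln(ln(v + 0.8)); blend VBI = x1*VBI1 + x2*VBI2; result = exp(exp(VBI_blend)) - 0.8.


Refutas method: VBN_i = 14.534*ln(ln(visc_i + 0.8)) + 10.975, blended linearly by mass fraction; since VBN is linear in VBI_i = ln(ln(visc_i + 0.8)) and the fractions sum to 1, blend VBI directly: visc = exp(exp(VBI_blend)) - 0.8
VBI_1 = ln(ln(9.3 + 0.8)) = 0.838345
VBI_2 = ln(ln(652 + 0.8)) = 1.86892
VBI_blend = 0.34 * 0.838345 + 0.66 * 1.86892 = 1.51852
visc_blend = exp(exp(1.51852)) - 0.8 = 95.31

95.31 cSt


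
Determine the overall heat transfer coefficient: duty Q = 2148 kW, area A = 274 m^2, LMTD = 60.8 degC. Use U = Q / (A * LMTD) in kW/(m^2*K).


From Q = U*A*LMTD, U = Q / (A * LMTD)
U = 2148 / (274 * 60.8) = 2148 / 16659.2 = 0.1289

0.1289 kW/(m^2*K)


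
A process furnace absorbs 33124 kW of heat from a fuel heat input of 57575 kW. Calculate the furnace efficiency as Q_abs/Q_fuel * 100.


Furnace efficiency = Q_absorbed / Q_fuel * 100
= 33124 / 57575 * 100 = 57.53

57.53 %


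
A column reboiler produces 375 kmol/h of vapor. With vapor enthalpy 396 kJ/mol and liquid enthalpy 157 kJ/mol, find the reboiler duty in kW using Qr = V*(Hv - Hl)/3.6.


Qr = 375 * (396 - 157) / 3.6 = 375 * 239 / 3.6 = 24900

24900 kW


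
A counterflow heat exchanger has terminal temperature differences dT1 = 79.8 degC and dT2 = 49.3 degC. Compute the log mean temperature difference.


LMTD = (dT1 - dT2) / ln(dT1/dT2)
= (79.8 - 49.3) / ln(79.8 / 49.3) = 30.5 / 0.481599 = 63.33

63.33 degC


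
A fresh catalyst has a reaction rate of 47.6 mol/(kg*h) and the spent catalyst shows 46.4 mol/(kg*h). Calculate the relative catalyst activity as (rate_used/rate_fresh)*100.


Activity (%) = (rate_used / rate_fresh) * 100
rate_used = 46.4, rate_fresh = 47.6
= (46.4 / 47.6) * 100
= 0.9748 * 100 = 97.48

97.48 %


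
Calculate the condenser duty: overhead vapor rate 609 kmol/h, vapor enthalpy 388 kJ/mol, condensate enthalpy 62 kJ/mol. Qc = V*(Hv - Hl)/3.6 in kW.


Qc = 609 * (388 - 62) / 3.6 = 609 * 326 / 3.6 = 55150

55150 kW


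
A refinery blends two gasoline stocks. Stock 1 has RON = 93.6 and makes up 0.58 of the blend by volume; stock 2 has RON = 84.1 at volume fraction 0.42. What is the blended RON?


Linear blending: RON_blend = sum(vi * RONi)
Contribution 1: 0.58 * 93.6 = 54.288
Contribution 2: 0.42 * 84.1 = 35.322
RON_blend = 54.288 + 35.322 = 89.61

89.61


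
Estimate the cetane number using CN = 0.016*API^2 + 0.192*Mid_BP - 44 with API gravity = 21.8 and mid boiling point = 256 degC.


CN = 0.016 * 21.8^2 + 0.192 * 256 - 44
CN = 7.60384 + 49.152 - 44 = 12.75584

12.75584


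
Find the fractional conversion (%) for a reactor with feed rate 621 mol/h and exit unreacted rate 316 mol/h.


X = (F_in - F_out) / F_in * 100
Moles reacted = 621 - 316 = 305
X = 305 / 621 * 100
= 0.4911 * 100
= 49.11 %

49.11 %


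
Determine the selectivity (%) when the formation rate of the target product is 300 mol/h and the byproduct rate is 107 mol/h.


Selectivity = desired / (desired + undesired) * 100
Total products = 300 + 107 = 407 mol/h
S = 300 / 407 * 100
= 0.7371 * 100
= 73.71 %

73.71 %


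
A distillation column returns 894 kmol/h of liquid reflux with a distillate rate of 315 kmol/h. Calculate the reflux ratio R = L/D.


Reflux ratio definition: R = L / D (liquid returned / distillate withdrawn)
L = 894 kmol/h, D = 315 kmol/h
R = 894 / 315 = 2.838

2.838


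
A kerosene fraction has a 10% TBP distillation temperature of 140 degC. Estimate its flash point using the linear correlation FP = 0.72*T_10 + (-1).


FP = 0.72 * 140 + (-1) = 99.8

99.8 degC


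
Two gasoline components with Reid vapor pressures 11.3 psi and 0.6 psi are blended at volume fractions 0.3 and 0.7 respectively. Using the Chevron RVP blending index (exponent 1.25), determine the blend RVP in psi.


Chevron index: RVP_blend = (sum xi*RVPi^1.25)^(1/1.25)
RVP^1.25 terms: 0.3 * 11.3^1.25 + 0.7 * 0.6^1.25 = 6.58505
RVP_blend = 6.58505^(1/1.25) = 4.517

4.517 psi


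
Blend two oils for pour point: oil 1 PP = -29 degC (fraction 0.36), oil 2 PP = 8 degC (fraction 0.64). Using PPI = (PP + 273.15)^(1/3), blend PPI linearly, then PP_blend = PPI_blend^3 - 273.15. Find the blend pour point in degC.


PPI_1 = (-29 + 273.15)^(1/3) = 6.25008
PPI_2 = (8 + 273.15)^(1/3) = 6.551077
PPI_blend = 0.36 * 6.25008 + 0.64 * 6.551077 = 6.442718
PP_blend = 6.442718^3 - 273.15 = 267.4283 - 273.15 = -5.72

-5.72 degC


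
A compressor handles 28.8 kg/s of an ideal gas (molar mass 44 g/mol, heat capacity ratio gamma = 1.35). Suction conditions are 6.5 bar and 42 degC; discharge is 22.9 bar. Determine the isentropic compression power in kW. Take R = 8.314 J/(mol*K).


Isentropic work: W = m*(gamma/(gamma-1))*(R*T1/MW)*((P2/P1)^((gamma-1)/gamma) - 1)
T1 = 42 + 273.15 = 315.15 K
Pressure ratio = 22.9 / 6.5 = 3.52308
Exponent = (1.35 - 1)/1.35 = 0.259259
(P2/P1)^exp - 1 = 3.52308^0.259259 - 1 = 0.3861
W = 28.8 * 1.35 / 0.35 * 8.314 * 315.15 / 44 * 0.3861 = 2554

2554 kW


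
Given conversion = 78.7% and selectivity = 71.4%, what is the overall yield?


Overall yield = conversion (%) * selectivity (%) / 100
Conversion = 78.7%, Selectivity = 71.4%
Y = 78.7 * 71.4 / 100
= 56.1918 %

56.1918 %


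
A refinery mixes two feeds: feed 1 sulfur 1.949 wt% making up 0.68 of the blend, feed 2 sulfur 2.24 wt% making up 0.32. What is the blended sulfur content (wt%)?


Linear sulfur blending: S_blend = x1*S1 + x2*S2
Contribution 1: 0.68 * 1.949 = 1.32532 wt%
Contribution 2: 0.32 * 2.24 = 0.7168 wt%
S_blend = 1.32532 + 0.7168 = 2.04212

2.04212 wt%


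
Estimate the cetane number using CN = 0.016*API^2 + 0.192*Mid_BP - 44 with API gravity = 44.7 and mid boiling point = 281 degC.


CN = 0.016 * 44.7^2 + 0.192 * 281 - 44
CN = 31.96944 + 53.952 - 44 = 41.92144

41.92144


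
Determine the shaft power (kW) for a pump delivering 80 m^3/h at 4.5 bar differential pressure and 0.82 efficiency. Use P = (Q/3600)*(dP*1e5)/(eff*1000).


Q = 80 / 3600 = 0.0222222 m^3/s
P = 0.0222222 * (4.5 * 1e5) / 0.82 / 1000 = 12.20

12.20 kW


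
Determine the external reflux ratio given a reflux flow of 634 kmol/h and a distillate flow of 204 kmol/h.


Reflux ratio definition: R = L / D (liquid returned / distillate withdrawn)
L = 634 kmol/h, D = 204 kmol/h
R = 634 / 204 = 3.108

3.108


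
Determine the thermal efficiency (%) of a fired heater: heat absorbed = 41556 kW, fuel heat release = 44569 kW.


Furnace efficiency = Q_absorbed / Q_fuel * 100
= 41556 / 44569 * 100 = 93.24

93.24 %


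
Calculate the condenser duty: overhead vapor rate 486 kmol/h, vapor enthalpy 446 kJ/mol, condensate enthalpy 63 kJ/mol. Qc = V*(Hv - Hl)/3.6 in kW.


Qc = 486 * (446 - 63) / 3.6 = 486 * 383 / 3.6 = 51700

51700 kW


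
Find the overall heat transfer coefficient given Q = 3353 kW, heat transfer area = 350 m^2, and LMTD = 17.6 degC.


From Q = U*A*LMTD, U = Q / (A * LMTD)
U = 3353 / (350 * 17.6) = 3353 / 6160 = 0.5443

0.5443 kW/(m^2*K)


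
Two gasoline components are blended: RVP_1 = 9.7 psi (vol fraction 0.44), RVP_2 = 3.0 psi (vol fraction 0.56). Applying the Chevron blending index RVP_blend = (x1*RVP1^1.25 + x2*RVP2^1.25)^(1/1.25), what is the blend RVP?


Chevron index: RVP_blend = (sum xi*RVPi^1.25)^(1/1.25)
RVP^1.25 terms: 0.44 * 9.7^1.25 + 0.56 * 3.0^1.25 = 9.74313
RVP_blend = 9.74313^(1/1.25) = 6.180

6.180 psi


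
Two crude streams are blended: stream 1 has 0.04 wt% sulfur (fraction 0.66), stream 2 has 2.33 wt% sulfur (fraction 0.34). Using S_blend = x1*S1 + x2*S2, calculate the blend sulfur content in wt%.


Linear sulfur blending: S_blend = x1*S1 + x2*S2
Contribution 1: 0.66 * 0.04 = 0.0264 wt%
Contribution 2: 0.34 * 2.33 = 0.7922 wt%
S_blend = 0.0264 + 0.7922 = 0.8186

0.8186 wt%


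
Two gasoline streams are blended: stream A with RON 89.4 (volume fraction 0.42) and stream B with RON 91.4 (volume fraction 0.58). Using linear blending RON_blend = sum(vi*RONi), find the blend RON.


Linear blending: RON_blend = sum(vi * RONi)
Contribution 1: 0.42 * 89.4 = 37.548
Contribution 2: 0.58 * 91.4 = 53.012
RON_blend = 37.548 + 53.012 = 90.56

90.56


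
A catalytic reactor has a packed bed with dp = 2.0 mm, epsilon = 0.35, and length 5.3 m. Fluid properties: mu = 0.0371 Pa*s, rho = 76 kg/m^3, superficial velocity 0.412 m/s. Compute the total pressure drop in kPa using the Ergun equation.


dp = 2.0 mm = 0.002 m
Viscous term = 150*0.0371*0.412*(1-0.35)^2 / (0.002^2*0.35^3) = 5648390
Inertial term = 1.75*76*0.412^2*(1-0.35) / (0.002*0.35^3) = 171130
dP/L = 5648390 + 171130 = 5819520 Pa/m
dP = 5819520 * 5.3 / 1000 = 30840 kPa

30840 kPa


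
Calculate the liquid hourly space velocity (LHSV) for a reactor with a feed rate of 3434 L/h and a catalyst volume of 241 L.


LHSV = volumetric feed rate / catalyst volume
= 3434 L/h / 241 L
= 14.25 h^-1

14.25 h^-1


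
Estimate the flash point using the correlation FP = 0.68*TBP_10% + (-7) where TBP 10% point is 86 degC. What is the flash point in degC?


FP = 0.68 * 86 + (-7) = 51.48

51.48 degC


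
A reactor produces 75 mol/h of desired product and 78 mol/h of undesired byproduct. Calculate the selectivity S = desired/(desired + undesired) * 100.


Selectivity = desired / (desired + undesired) * 100
Total products = 75 + 78 = 153 mol/h
S = 75 / 153 * 100
= 0.4902 * 100
= 49.02 %

49.02 %


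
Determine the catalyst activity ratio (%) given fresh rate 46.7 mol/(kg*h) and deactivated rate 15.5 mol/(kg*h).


Activity (%) = (rate_used / rate_fresh) * 100
rate_used = 15.5, rate_fresh = 46.7
= (15.5 / 46.7) * 100
= 0.3319 * 100 = 33.19

33.19 %


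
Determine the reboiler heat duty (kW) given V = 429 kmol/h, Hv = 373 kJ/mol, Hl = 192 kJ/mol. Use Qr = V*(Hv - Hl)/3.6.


Qr = 429 * (373 - 192) / 3.6 = 429 * 181 / 3.6 = 21570

21570 kW


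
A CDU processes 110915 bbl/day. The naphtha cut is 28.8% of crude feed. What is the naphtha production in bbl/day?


Crude throughput = 110915 bbl/day
Fraction yield = 28.8%
yield = throughput * fraction / 100
yield = 110915 * 28.8 / 100 = 31943.52

31943.52 bbl/day


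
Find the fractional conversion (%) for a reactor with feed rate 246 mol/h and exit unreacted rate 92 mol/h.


X = (F_in - F_out) / F_in * 100
Moles reacted = 246 - 92 = 154
X = 154 / 246 * 100
= 0.6260 * 100
= 62.60 %

62.60 %


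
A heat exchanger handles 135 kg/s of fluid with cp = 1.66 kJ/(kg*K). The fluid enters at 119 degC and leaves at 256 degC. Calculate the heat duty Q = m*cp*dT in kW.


Q = m_dot * cp * delta_T
delta_T = 256 - 119 = 137 K
Q = 135 * 1.66 * 137
= 224.1 * 137
= 30701.7 kW

30701.7 kW


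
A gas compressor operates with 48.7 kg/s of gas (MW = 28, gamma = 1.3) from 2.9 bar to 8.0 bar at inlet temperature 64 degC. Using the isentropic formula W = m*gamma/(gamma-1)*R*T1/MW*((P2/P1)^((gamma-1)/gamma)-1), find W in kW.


Isentropic work: W = m*(gamma/(gamma-1))*(R*T1/MW)*((P2/P1)^((gamma-1)/gamma) - 1)
T1 = 64 + 273.15 = 337.15 K
Pressure ratio = 8.0 / 2.9 = 2.75862
Exponent = (1.3 - 1)/1.3 = 0.230769
(P2/P1)^exp - 1 = 2.75862^0.230769 - 1 = 0.263857
W = 48.7 * 1.3 / 0.3 * 8.314 * 337.15 / 28 * 0.263857 = 5574

5574 kW


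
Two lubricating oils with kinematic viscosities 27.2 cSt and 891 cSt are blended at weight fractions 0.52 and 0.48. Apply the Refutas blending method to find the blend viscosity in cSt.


Refutas method: VBN_i = 14.534*ln(ln(visc_i + 0.8)) + 10.975, blended linearly by mass fraction; since VBN is linear in VBI_i = ln(ln(visc_i + 0.8)) and the fractions sum to 1, blend VBI directly: visc = exp(exp(VBI_blend)) - 0.8
VBI_1 = ln(ln(27.2 + 0.8)) = 1.20363
VBI_2 = ln(ln(891 + 0.8)) = 1.91593
VBI_blend = 0.52 * 1.20363 + 0.48 * 1.91593 = 1.54553
visc_blend = exp(exp(1.54553)) - 0.8 = 108.1

108.1 cSt


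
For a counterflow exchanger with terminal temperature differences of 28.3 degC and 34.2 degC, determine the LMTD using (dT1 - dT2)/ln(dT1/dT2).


LMTD = (dT1 - dT2) / ln(dT1/dT2)
= (28.3 - 34.2) / ln(28.3 / 34.2) = -5.9 / -0.189364 = 31.16

31.16 degC


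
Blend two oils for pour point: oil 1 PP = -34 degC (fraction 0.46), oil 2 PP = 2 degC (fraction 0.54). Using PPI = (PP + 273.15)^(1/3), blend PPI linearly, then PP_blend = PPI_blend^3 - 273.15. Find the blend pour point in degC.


PPI_1 = (-34 + 273.15)^(1/3) = 6.20712
PPI_2 = (2 + 273.15)^(1/3) = 6.504139
PPI_blend = 0.46 * 6.20712 + 0.54 * 6.504139 = 6.36751
PP_blend = 6.36751^3 - 273.15 = 258.1719 - 273.15 = -14.98

-14.98 degC


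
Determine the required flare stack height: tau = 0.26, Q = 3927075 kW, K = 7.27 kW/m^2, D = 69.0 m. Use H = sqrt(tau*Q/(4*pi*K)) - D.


tau*Q/(4*pi*K) = 0.26 * 3927075 / (4 * pi * 7.27) = 11176.3
sqrt(11176.3) = 105.718
H = 105.718 - 69.0 = 36.72

36.72 m


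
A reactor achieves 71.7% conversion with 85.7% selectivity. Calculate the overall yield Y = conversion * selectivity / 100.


Overall yield = conversion (%) * selectivity (%) / 100
Conversion = 71.7%, Selectivity = 85.7%
Y = 71.7 * 85.7 / 100
= 61.4469 %

61.4469 %


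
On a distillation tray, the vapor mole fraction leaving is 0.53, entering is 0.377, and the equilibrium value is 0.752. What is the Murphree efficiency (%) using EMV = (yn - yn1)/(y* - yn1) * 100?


Murphree vapor efficiency: EMV = (y_n - y_(n-1)) / (y*_n - y_(n-1)) * 100
EMV = (0.53 - 0.377) / (0.752 - 0.377) * 100 = 0.153 / 0.375 * 100 = 40.80

40.80 %


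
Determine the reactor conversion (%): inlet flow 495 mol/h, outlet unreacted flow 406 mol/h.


X = (F_in - F_out) / F_in * 100
Moles reacted = 495 - 406 = 89
X = 89 / 495 * 100
= 0.1798 * 100
= 17.98 %

17.98 %


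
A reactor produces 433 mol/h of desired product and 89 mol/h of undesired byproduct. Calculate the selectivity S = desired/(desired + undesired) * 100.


Selectivity = desired / (desired + undesired) * 100
Total products = 433 + 89 = 522 mol/h
S = 433 / 522 * 100
= 0.8295 * 100
= 82.95 %

82.95 %


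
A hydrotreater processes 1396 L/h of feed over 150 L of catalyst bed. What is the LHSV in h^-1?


LHSV = volumetric feed rate / catalyst volume
= 1396 L/h / 150 L
= 9.307 h^-1

9.307 h^-1


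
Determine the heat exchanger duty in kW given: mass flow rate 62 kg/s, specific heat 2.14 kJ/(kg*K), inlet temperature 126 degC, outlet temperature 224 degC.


Q = m_dot * cp * delta_T
delta_T = 224 - 126 = 98 K
Q = 62 * 2.14 * 98
= 132.68 * 98
= 13002.64 kW

13002.64 kW


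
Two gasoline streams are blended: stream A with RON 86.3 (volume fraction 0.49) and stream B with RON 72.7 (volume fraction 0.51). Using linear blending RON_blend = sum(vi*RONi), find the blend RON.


Linear blending: RON_blend = sum(vi * RONi)
Contribution 1: 0.49 * 86.3 = 42.287
Contribution 2: 0.51 * 72.7 = 37.077
RON_blend = 42.287 + 37.077 = 79.364

79.364


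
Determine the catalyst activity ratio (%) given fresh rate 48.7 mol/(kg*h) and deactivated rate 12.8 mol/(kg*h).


Activity (%) = (rate_used / rate_fresh) * 100
rate_used = 12.8, rate_fresh = 48.7
= (12.8 / 48.7) * 100
= 0.2628 * 100 = 26.28

26.28 %


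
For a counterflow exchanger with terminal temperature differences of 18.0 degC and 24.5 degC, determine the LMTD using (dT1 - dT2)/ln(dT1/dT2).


LMTD = (dT1 - dT2) / ln(dT1/dT2)
= (18.0 - 24.5) / ln(18.0 / 24.5) = -6.5 / -0.308301 = 21.08

21.08 degC


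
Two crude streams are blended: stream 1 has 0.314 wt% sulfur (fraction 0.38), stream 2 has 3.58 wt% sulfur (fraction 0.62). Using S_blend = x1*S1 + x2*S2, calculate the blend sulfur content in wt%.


Linear sulfur blending: S_blend = x1*S1 + x2*S2
Contribution 1: 0.38 * 0.314 = 0.11932 wt%
Contribution 2: 0.62 * 3.58 = 2.2196 wt%
S_blend = 0.11932 + 2.2196 = 2.33892

2.33892 wt%


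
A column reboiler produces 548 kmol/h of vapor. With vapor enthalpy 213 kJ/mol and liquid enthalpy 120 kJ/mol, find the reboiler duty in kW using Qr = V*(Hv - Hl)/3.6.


Qr = 548 * (213 - 120) / 3.6 = 548 * 93 / 3.6 = 14160

14160 kW


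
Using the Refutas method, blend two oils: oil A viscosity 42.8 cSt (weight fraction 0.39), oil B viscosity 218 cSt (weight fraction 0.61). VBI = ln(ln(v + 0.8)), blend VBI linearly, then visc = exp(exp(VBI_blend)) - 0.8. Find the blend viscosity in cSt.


Refutas method: VBN_i = 14.534*ln(ln(visc_i + 0.8)) + 10.975, blended linearly by mass fraction; since VBN is linear in VBI_i = ln(ln(visc_i + 0.8)) and the fractions sum to 1, blend VBI directly: visc = exp(exp(VBI_blend)) - 0.8
VBI_1 = ln(ln(42.8 + 0.8)) = 1.32842
VBI_2 = ln(ln(218 + 0.8)) = 1.6842
VBI_blend = 0.39 * 1.32842 + 0.61 * 1.6842 = 1.54545
visc_blend = exp(exp(1.54545)) - 0.8 = 108.1

108.1 cSt


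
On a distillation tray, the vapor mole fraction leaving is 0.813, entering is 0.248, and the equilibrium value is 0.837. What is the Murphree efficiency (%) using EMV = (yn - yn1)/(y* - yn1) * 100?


Murphree vapor efficiency: EMV = (y_n - y_(n-1)) / (y*_n - y_(n-1)) * 100
EMV = (0.813 - 0.248) / (0.837 - 0.248) * 100 = 0.565 / 0.589 * 100 = 95.93

95.93 %


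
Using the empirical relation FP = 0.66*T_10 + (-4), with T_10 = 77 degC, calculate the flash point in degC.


FP = 0.66 * 77 + (-4) = 46.82

46.82 degC


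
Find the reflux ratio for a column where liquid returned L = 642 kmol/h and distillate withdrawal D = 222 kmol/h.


Reflux ratio definition: R = L / D (liquid returned / distillate withdrawn)
L = 642 kmol/h, D = 222 kmol/h
R = 642 / 222 = 2.892

2.892


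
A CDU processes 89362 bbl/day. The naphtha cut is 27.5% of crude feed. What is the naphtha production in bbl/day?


Crude throughput = 89362 bbl/day
Fraction yield = 27.5%
yield = throughput * fraction / 100
yield = 89362 * 27.5 / 100 = 24574.55

24574.55 bbl/day


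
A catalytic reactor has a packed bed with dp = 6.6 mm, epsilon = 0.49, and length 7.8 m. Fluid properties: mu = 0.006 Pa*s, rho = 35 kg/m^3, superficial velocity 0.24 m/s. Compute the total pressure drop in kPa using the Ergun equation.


dp = 6.6 mm = 0.0066 m
Viscous term = 150*0.006*0.24*(1-0.49)^2 / (0.0066^2*0.49^3) = 10962.7
Inertial term = 1.75*35*0.24^2*(1-0.49) / (0.0066*0.49^3) = 2317.22
dP/L = 10962.7 + 2317.22 = 13279.9 Pa/m
dP = 13279.9 * 7.8 / 1000 = 103.6 kPa

103.6 kPa


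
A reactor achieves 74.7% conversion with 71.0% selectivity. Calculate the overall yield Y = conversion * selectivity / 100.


Overall yield = conversion (%) * selectivity (%) / 100
Conversion = 74.7%, Selectivity = 71.0%
Y = 74.7 * 71.0 / 100
= 53.037 %

53.037 %


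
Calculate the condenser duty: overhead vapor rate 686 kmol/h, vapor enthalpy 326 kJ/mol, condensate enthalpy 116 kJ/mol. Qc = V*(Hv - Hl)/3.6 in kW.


Qc = 686 * (326 - 116) / 3.6 = 686 * 210 / 3.6 = 40020

40020 kW


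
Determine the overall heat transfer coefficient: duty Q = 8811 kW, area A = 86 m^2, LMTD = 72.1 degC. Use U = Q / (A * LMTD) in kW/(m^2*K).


From Q = U*A*LMTD, U = Q / (A * LMTD)
U = 8811 / (86 * 72.1) = 8811 / 6200.6 = 1.421

1.421 kW/(m^2*K)


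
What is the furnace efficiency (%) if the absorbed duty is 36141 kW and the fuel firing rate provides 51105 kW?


Furnace efficiency = Q_absorbed / Q_fuel * 100
= 36141 / 51105 * 100 = 70.72

70.72 %


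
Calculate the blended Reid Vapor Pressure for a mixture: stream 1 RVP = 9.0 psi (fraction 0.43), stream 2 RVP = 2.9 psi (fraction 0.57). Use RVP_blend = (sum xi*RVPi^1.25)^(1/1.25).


Chevron index: RVP_blend = (sum xi*RVPi^1.25)^(1/1.25)
RVP^1.25 terms: 0.43 * 9.0^1.25 + 0.57 * 2.9^1.25 = 8.86015
RVP_blend = 8.86015^(1/1.25) = 5.727

5.727 psi


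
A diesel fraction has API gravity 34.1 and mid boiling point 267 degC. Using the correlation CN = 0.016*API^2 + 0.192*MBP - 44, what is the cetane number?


CN = 0.016 * 34.1^2 + 0.192 * 267 - 44
CN = 18.60496 + 51.264 - 44 = 25.86896

25.86896


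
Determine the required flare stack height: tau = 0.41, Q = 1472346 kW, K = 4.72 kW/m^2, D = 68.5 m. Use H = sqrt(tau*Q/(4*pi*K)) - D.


tau*Q/(4*pi*K) = 0.41 * 1472346 / (4 * pi * 4.72) = 10177.5
sqrt(10177.5) = 100.884
H = 100.884 - 68.5 = 32.38

32.38 m


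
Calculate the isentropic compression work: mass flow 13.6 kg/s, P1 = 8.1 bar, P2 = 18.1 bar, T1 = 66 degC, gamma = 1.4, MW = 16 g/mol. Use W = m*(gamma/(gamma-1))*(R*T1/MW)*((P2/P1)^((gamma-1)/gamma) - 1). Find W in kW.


Isentropic work: W = m*(gamma/(gamma-1))*(R*T1/MW)*((P2/P1)^((gamma-1)/gamma) - 1)
T1 = 66 + 273.15 = 339.15 K
Pressure ratio = 18.1 / 8.1 = 2.23457
Exponent = (1.4 - 1)/1.4 = 0.285714
(P2/P1)^exp - 1 = 2.23457^0.285714 - 1 = 0.258258
W = 13.6 * 1.4 / 0.4 * 8.314 * 339.15 / 16 * 0.258258 = 2166

2166 kW


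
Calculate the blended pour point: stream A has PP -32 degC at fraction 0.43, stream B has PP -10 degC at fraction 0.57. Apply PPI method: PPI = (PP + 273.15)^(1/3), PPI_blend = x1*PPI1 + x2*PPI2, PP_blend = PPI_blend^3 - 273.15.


PPI_1 = (-32 + 273.15)^(1/3) = 6.224375
PPI_2 = (-10 + 273.15)^(1/3) = 6.408176
PPI_blend = 0.43 * 6.224375 + 0.57 * 6.408176 = 6.329142
PP_blend = 6.329142^3 - 273.15 = 253.533 - 273.15 = -19.62

-19.62 degC


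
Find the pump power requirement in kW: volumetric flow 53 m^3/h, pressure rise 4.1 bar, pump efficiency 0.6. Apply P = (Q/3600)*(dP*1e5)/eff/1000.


Q = 53 / 3600 = 0.0147222 m^3/s
P = 0.0147222 * (4.1 * 1e5) / 0.6 / 1000 = 10.06

10.06 kW


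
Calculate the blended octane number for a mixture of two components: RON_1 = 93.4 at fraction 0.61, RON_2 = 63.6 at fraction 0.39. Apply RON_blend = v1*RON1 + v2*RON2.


Linear blending: RON_blend = sum(vi * RONi)
Contribution 1: 0.61 * 93.4 = 56.974
Contribution 2: 0.39 * 63.6 = 24.804
RON_blend = 56.974 + 24.804 = 81.778

81.778


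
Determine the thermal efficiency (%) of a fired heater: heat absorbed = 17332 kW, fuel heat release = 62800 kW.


Furnace efficiency = Q_absorbed / Q_fuel * 100
= 17332 / 62800 * 100 = 27.60

27.60 %


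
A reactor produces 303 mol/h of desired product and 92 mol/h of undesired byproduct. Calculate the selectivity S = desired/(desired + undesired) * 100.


Selectivity = desired / (desired + undesired) * 100
Total products = 303 + 92 = 395 mol/h
S = 303 / 395 * 100
= 0.7671 * 100
= 76.71 %

76.71 %


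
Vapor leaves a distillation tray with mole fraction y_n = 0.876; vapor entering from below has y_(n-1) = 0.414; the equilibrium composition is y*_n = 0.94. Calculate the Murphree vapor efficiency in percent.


Murphree vapor efficiency: EMV = (y_n - y_(n-1)) / (y*_n - y_(n-1)) * 100
EMV = (0.876 - 0.414) / (0.94 - 0.414) * 100 = 0.462 / 0.526 * 100 = 87.83

87.83 %


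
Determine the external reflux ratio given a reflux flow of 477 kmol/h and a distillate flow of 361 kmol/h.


Reflux ratio definition: R = L / D (liquid returned / distillate withdrawn)
L = 477 kmol/h, D = 361 kmol/h
R = 477 / 361 = 1.321

1.321


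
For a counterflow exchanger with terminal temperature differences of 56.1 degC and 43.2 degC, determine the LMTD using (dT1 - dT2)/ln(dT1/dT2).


LMTD = (dT1 - dT2) / ln(dT1/dT2)
= (56.1 - 43.2) / ln(56.1 / 43.2) = 12.9 / 0.261295 = 49.37

49.37 degC


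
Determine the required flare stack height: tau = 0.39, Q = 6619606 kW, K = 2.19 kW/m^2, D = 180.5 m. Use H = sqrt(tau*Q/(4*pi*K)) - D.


tau*Q/(4*pi*K) = 0.39 * 6619606 / (4 * pi * 2.19) = 93808.6
sqrt(93808.6) = 306.282
H = 306.282 - 180.5 = 125.8

125.8 m


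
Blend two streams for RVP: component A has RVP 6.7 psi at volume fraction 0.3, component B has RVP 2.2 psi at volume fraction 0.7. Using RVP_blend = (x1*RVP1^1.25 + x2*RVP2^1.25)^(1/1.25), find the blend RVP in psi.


Chevron index: RVP_blend = (sum xi*RVPi^1.25)^(1/1.25)
RVP^1.25 terms: 0.3 * 6.7^1.25 + 0.7 * 2.2^1.25 = 5.10935
RVP_blend = 5.10935^(1/1.25) = 3.687

3.687 psi


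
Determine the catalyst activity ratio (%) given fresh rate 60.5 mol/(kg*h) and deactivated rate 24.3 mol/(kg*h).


Activity (%) = (rate_used / rate_fresh) * 100
rate_used = 24.3, rate_fresh = 60.5
= (24.3 / 60.5) * 100
= 0.4017 * 100 = 40.17

40.17 %


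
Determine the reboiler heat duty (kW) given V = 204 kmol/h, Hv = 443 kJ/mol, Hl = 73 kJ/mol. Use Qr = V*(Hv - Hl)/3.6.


Qr = 204 * (443 - 73) / 3.6 = 204 * 370 / 3.6 = 20970

20970 kW


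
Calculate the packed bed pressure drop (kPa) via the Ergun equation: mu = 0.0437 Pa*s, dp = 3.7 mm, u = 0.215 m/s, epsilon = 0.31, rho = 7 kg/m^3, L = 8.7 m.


dp = 3.7 mm = 0.0037 m
Viscous term = 150*0.0437*0.215*(1-0.31)^2 / (0.0037^2*0.31^3) = 1645210
Inertial term = 1.75*7*0.215^2*(1-0.31) / (0.0037*0.31^3) = 3544.67
dP/L = 1645210 + 3544.67 = 1648750 Pa/m
dP = 1648750 * 8.7 / 1000 = 14340 kPa

14340 kPa


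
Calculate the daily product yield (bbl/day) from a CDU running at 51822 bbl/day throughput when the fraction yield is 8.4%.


Crude throughput = 51822 bbl/day
Fraction yield = 8.4%
yield = throughput * fraction / 100
yield = 51822 * 8.4 / 100 = 4353.048

4353.048 bbl/day


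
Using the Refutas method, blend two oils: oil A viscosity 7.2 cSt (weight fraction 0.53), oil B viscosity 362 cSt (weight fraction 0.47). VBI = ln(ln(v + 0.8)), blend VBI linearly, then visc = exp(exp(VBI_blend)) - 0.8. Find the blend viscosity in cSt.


Refutas method: VBN_i = 14.534*ln(ln(visc_i + 0.8)) + 10.975, blended linearly by mass fraction; since VBN is linear in VBI_i = ln(ln(visc_i + 0.8)) and the fractions sum to 1, blend VBI directly: visc = exp(exp(VBI_blend)) - 0.8
VBI_1 = ln(ln(7.2 + 0.8)) = 0.732099
VBI_2 = ln(ln(362 + 0.8)) = 1.77391
VBI_blend = 0.53 * 0.732099 + 0.47 * 1.77391 = 1.22175
visc_blend = exp(exp(1.22175)) - 0.8 = 28.96

28.96 cSt


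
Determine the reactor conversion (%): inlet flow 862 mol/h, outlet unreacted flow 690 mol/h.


X = (F_in - F_out) / F_in * 100
Moles reacted = 862 - 690 = 172
X = 172 / 862 * 100
= 0.1995 * 100
= 19.95 %

19.95 %


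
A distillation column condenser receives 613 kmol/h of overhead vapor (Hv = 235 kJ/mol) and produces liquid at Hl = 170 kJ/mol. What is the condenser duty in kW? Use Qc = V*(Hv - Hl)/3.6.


Qc = 613 * (235 - 170) / 3.6 = 613 * 65 / 3.6 = 11070

11070 kW


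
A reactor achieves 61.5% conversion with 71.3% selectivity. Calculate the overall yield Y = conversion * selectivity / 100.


Overall yield = conversion (%) * selectivity (%) / 100
Conversion = 61.5%, Selectivity = 71.3%
Y = 61.5 * 71.3 / 100
= 43.8495 %

43.8495 %


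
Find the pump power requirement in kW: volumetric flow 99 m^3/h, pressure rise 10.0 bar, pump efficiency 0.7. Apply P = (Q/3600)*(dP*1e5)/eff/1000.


Q = 99 / 3600 = 0.0275 m^3/s
P = 0.0275 * (10.0 * 1e5) / 0.7 / 1000 = 39.29

39.29 kW


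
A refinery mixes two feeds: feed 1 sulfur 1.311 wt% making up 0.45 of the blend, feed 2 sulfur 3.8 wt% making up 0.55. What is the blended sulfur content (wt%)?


Linear sulfur blending: S_blend = x1*S1 + x2*S2
Contribution 1: 0.45 * 1.311 = 0.58995 wt%
Contribution 2: 0.55 * 3.8 = 2.09 wt%
S_blend = 0.58995 + 2.09 = 2.67995

2.67995 wt%


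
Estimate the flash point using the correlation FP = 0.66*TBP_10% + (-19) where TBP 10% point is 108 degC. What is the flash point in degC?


FP = 0.66 * 108 + (-19) = 52.28

52.28 degC


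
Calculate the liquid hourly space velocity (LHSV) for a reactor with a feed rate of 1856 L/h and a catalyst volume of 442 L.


LHSV = volumetric feed rate / catalyst volume
= 1856 L/h / 442 L
= 4.199 h^-1

4.199 h^-1


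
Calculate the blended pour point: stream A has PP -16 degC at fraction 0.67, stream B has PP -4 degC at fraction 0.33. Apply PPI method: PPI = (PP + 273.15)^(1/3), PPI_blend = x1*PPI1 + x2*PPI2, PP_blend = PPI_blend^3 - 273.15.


PPI_1 = (-16 + 273.15)^(1/3) = 6.359098
PPI_2 = (-4 + 273.15)^(1/3) = 6.456514
PPI_blend = 0.67 * 6.359098 + 0.33 * 6.456514 = 6.391245
PP_blend = 6.391245^3 - 273.15 = 261.0697 - 273.15 = -12.08

-12.08 degC


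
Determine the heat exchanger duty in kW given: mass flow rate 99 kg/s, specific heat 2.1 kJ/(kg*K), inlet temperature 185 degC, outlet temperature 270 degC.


Q = m_dot * cp * delta_T
delta_T = 270 - 185 = 85 K
Q = 99 * 2.1 * 85
= 207.9 * 85
= 17671.5 kW

17671.5 kW


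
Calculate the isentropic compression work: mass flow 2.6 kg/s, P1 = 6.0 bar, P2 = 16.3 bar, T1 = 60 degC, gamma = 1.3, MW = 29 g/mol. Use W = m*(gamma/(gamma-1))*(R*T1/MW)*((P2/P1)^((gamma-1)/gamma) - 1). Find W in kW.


Isentropic work: W = m*(gamma/(gamma-1))*(R*T1/MW)*((P2/P1)^((gamma-1)/gamma) - 1)
T1 = 60 + 273.15 = 333.15 K
Pressure ratio = 16.3 / 6.0 = 2.71667
Exponent = (1.3 - 1)/1.3 = 0.230769
(P2/P1)^exp - 1 = 2.71667^0.230769 - 1 = 0.259396
W = 2.6 * 1.3 / 0.3 * 8.314 * 333.15 / 29 * 0.259396 = 279.1

279.1 kW


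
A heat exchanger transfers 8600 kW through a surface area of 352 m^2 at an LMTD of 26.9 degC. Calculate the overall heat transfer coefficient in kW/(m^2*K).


From Q = U*A*LMTD, U = Q / (A * LMTD)
U = 8600 / (352 * 26.9) = 8600 / 9468.8 = 0.9082

0.9082 kW/(m^2*K)


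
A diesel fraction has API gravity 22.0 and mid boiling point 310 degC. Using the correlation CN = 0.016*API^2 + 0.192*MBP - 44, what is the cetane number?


CN = 0.016 * 22.0^2 + 0.192 * 310 - 44
CN = 7.744 + 59.52 - 44 = 23.264

23.264


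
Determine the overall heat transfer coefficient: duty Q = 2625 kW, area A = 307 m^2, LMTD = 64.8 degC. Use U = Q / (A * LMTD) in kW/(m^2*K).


From Q = U*A*LMTD, U = Q / (A * LMTD)
U = 2625 / (307 * 64.8) = 2625 / 19893.6 = 0.1320

0.1320 kW/(m^2*K)


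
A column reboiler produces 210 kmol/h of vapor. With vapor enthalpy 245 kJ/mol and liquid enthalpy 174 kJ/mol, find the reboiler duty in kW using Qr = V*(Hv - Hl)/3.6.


Qr = 210 * (245 - 174) / 3.6 = 210 * 71 / 3.6 = 4142

4142 kW


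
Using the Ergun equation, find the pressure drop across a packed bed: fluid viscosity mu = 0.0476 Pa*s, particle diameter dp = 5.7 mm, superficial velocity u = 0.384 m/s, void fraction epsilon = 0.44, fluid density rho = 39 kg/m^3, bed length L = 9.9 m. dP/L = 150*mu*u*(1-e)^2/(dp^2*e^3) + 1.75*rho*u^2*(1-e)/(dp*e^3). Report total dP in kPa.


dp = 5.7 mm = 0.0057 m
Viscous term = 150*0.0476*0.384*(1-0.44)^2 / (0.0057^2*0.44^3) = 310669
Inertial term = 1.75*39*0.384^2*(1-0.44) / (0.0057*0.44^3) = 11607
dP/L = 310669 + 11607 = 322276 Pa/m
dP = 322276 * 9.9 / 1000 = 3191 kPa

3191 kPa


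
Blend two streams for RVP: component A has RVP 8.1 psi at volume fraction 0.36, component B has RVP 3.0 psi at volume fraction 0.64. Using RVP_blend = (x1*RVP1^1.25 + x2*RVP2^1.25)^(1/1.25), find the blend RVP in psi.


Chevron index: RVP_blend = (sum xi*RVPi^1.25)^(1/1.25)
RVP^1.25 terms: 0.36 * 8.1^1.25 + 0.64 * 3.0^1.25 = 7.44622
RVP_blend = 7.44622^(1/1.25) = 4.984

4.984 psi


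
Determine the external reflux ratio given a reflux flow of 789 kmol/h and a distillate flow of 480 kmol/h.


Reflux ratio definition: R = L / D (liquid returned / distillate withdrawn)
L = 789 kmol/h, D = 480 kmol/h
R = 789 / 480 = 1.644

1.644


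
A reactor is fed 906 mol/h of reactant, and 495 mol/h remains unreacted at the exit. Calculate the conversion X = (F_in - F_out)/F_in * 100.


X = (F_in - F_out) / F_in * 100
Moles reacted = 906 - 495 = 411
X = 411 / 906 * 100
= 0.4536 * 100
= 45.36 %

45.36 %


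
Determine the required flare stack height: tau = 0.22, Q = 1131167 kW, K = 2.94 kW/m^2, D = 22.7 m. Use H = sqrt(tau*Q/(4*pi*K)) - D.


tau*Q/(4*pi*K) = 0.22 * 1131167 / (4 * pi * 2.94) = 6735.85
sqrt(6735.85) = 82.0722
H = 82.0722 - 22.7 = 59.37

59.37 m


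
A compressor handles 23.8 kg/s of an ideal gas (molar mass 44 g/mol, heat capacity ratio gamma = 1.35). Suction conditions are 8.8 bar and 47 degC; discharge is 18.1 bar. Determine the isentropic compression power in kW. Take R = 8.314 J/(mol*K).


Isentropic work: W = m*(gamma/(gamma-1))*(R*T1/MW)*((P2/P1)^((gamma-1)/gamma) - 1)
T1 = 47 + 273.15 = 320.15 K
Pressure ratio = 18.1 / 8.8 = 2.05682
Exponent = (1.35 - 1)/1.35 = 0.259259
(P2/P1)^exp - 1 = 2.05682^0.259259 - 1 = 0.205588
W = 23.8 * 1.35 / 0.35 * 8.314 * 320.15 / 44 * 0.205588 = 1142

1142 kW


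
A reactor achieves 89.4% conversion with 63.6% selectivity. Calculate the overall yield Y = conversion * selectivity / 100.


Overall yield = conversion (%) * selectivity (%) / 100
Conversion = 89.4%, Selectivity = 63.6%
Y = 89.4 * 63.6 / 100
= 56.8584 %

56.8584 %


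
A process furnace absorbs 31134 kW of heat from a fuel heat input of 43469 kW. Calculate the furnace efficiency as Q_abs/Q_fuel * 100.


Furnace efficiency = Q_absorbed / Q_fuel * 100
= 31134 / 43469 * 100 = 71.62

71.62 %


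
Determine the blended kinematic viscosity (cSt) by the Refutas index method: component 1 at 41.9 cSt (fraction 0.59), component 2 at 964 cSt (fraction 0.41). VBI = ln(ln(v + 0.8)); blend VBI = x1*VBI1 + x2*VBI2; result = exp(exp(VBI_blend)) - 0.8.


Refutas method: VBN_i = 14.534*ln(ln(visc_i + 0.8)) + 10.975, blended linearly by mass fraction; since VBN is linear in VBI_i = ln(ln(visc_i + 0.8)) and the fractions sum to 1, blend VBI directly: visc = exp(exp(VBI_blend)) - 0.8
VBI_1 = ln(ln(41.9 + 0.8)) = 1.32287
VBI_2 = ln(ln(964 + 0.8)) = 1.92744
VBI_blend = 0.59 * 1.32287 + 0.41 * 1.92744 = 1.57074
visc_blend = exp(exp(1.57074)) - 0.8 = 122.0

122.0 cSt


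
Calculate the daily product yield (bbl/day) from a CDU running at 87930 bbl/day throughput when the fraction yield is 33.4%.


Crude throughput = 87930 bbl/day
Fraction yield = 33.4%
yield = throughput * fraction / 100
yield = 87930 * 33.4 / 100 = 29368.62

29368.62 bbl/day


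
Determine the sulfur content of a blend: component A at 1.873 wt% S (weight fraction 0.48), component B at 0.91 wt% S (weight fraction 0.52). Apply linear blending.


Linear sulfur blending: S_blend = x1*S1 + x2*S2
Contribution 1: 0.48 * 1.873 = 0.89904 wt%
Contribution 2: 0.52 * 0.91 = 0.4732 wt%
S_blend = 0.89904 + 0.4732 = 1.37224

1.37224 wt%


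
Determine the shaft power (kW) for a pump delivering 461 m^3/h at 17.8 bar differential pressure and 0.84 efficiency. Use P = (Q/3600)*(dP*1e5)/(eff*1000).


Q = 461 / 3600 = 0.128056 m^3/s
P = 0.128056 * (17.8 * 1e5) / 0.84 / 1000 = 271.4

271.4 kW


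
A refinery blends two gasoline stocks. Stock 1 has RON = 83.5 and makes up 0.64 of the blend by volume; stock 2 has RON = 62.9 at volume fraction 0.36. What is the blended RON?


Linear blending: RON_blend = sum(vi * RONi)
Contribution 1: 0.64 * 83.5 = 53.44
Contribution 2: 0.36 * 62.9 = 22.644
RON_blend = 53.44 + 22.644 = 76.084

76.084


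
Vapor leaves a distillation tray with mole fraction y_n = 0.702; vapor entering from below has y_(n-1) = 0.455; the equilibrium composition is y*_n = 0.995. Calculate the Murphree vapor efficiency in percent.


Murphree vapor efficiency: EMV = (y_n - y_(n-1)) / (y*_n - y_(n-1)) * 100
EMV = (0.702 - 0.455) / (0.995 - 0.455) * 100 = 0.247 / 0.54 * 100 = 45.74

45.74 %


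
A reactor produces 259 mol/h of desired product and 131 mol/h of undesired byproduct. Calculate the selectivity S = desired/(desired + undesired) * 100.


Selectivity = desired / (desired + undesired) * 100
Total products = 259 + 131 = 390 mol/h
S = 259 / 390 * 100
= 0.6641 * 100
= 66.41 %

66.41 %


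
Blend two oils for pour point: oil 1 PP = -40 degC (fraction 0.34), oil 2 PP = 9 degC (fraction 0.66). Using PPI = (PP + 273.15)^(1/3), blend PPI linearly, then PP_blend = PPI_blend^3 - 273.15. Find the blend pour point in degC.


PPI_1 = (-40 + 273.15)^(1/3) = 6.15477
PPI_2 = (9 + 273.15)^(1/3) = 6.558835
PPI_blend = 0.34 * 6.15477 + 0.66 * 6.558835 = 6.421453
PP_blend = 6.421453^3 - 273.15 = 264.789 - 273.15 = -8.36

-8.36 degC


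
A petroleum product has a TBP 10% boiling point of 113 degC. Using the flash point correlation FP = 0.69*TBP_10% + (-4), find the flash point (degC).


FP = 0.69 * 113 + (-4) = 73.97

73.97 degC


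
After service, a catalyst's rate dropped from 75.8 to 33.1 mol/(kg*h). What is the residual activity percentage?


Activity (%) = (rate_used / rate_fresh) * 100
rate_used = 33.1, rate_fresh = 75.8
= (33.1 / 75.8) * 100
= 0.4367 * 100 = 43.67

43.67 %


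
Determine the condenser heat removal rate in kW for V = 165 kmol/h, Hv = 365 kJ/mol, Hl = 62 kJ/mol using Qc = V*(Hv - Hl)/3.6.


Qc = 165 * (365 - 62) / 3.6 = 165 * 303 / 3.6 = 13890

13890 kW


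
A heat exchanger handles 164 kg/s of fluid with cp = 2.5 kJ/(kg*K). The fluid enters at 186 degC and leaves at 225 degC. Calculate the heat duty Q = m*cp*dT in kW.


Q = m_dot * cp * delta_T
delta_T = 225 - 186 = 39 K
Q = 164 * 2.5 * 39
= 410 * 39
= 15990 kW

15990 kW


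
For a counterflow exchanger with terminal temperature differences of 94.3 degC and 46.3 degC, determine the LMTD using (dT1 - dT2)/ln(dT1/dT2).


LMTD = (dT1 - dT2) / ln(dT1/dT2)
= (94.3 - 46.3) / ln(94.3 / 46.3) = 48 / 0.711339 = 67.48

67.48 degC


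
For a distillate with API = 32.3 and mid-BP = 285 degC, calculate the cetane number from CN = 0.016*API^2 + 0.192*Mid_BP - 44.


CN = 0.016 * 32.3^2 + 0.192 * 285 - 44
CN = 16.69264 + 54.72 - 44 = 27.41264

27.41264


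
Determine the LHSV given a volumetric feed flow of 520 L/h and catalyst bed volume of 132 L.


LHSV = volumetric feed rate / catalyst volume
= 520 L/h / 132 L
= 3.939 h^-1

3.939 h^-1


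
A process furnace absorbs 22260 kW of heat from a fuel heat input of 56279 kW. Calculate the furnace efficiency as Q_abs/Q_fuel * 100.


Furnace efficiency = Q_absorbed / Q_fuel * 100
= 22260 / 56279 * 100 = 39.55

39.55 %


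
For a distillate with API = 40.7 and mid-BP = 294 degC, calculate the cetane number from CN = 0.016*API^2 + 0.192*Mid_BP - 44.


CN = 0.016 * 40.7^2 + 0.192 * 294 - 44
CN = 26.50384 + 56.448 - 44 = 38.95184

38.95184


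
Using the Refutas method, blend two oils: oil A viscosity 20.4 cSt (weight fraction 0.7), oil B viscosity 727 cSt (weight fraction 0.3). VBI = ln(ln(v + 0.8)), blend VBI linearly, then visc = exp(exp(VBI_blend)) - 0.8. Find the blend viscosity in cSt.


Refutas method: VBN_i = 14.534*ln(ln(visc_i + 0.8)) + 10.975, blended linearly by mass fraction; since VBN is linear in VBI_i = ln(ln(visc_i + 0.8)) and the fractions sum to 1, blend VBI directly: visc = exp(exp(VBI_blend)) - 0.8
VBI_1 = ln(ln(20.4 + 0.8)) = 1.11645
VBI_2 = ln(ln(727 + 0.8)) = 1.88556
VBI_blend = 0.7 * 1.11645 + 0.3 * 1.88556 = 1.34718
visc_blend = exp(exp(1.34718)) - 0.8 = 46.03

46.03 cSt


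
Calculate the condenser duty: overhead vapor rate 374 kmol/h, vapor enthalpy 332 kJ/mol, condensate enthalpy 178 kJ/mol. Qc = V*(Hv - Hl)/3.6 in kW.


Qc = 374 * (332 - 178) / 3.6 = 374 * 154 / 3.6 = 16000

16000 kW


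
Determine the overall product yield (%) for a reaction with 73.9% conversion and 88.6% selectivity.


Overall yield = conversion (%) * selectivity (%) / 100
Conversion = 73.9%, Selectivity = 88.6%
Y = 73.9 * 88.6 / 100
= 65.4754 %

65.4754 %


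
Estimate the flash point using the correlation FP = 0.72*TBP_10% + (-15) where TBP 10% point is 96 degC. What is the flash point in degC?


FP = 0.72 * 96 + (-15) = 54.12

54.12 degC


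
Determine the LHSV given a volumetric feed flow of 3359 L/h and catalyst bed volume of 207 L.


LHSV = volumetric feed rate / catalyst volume
= 3359 L/h / 207 L
= 16.23 h^-1

16.23 h^-1


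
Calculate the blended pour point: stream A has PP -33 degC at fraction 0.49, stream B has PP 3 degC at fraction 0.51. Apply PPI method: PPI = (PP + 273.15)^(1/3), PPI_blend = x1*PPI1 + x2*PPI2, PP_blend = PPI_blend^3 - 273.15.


PPI_1 = (-33 + 273.15)^(1/3) = 6.215759
PPI_2 = (3 + 273.15)^(1/3) = 6.512009
PPI_blend = 0.49 * 6.215759 + 0.51 * 6.512009 = 6.366847
PP_blend = 6.366847^3 - 273.15 = 258.0912 - 273.15 = -15.06

-15.06 degC


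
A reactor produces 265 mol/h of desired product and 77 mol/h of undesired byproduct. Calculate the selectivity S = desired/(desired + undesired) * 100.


Selectivity = desired / (desired + undesired) * 100
Total products = 265 + 77 = 342 mol/h
S = 265 / 342 * 100
= 0.7749 * 100
= 77.49 %

77.49 %
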